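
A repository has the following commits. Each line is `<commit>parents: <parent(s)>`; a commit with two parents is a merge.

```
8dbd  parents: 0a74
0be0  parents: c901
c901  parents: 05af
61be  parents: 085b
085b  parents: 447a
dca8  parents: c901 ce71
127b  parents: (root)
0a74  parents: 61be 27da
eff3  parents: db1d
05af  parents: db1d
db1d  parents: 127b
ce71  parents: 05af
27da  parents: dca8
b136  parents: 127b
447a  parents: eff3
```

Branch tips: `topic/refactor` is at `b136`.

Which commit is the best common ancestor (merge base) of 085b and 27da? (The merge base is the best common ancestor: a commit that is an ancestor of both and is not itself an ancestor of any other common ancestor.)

db1d

Ancestors of 085b: {085b, 127b, 447a, db1d, eff3}.
Ancestors of 27da: {05af, 127b, 27da, c901, ce71, db1d, dca8}.
Common ancestors: {127b, db1d}.
Among these, db1d is not an ancestor of any other common ancestor — it is the merge base.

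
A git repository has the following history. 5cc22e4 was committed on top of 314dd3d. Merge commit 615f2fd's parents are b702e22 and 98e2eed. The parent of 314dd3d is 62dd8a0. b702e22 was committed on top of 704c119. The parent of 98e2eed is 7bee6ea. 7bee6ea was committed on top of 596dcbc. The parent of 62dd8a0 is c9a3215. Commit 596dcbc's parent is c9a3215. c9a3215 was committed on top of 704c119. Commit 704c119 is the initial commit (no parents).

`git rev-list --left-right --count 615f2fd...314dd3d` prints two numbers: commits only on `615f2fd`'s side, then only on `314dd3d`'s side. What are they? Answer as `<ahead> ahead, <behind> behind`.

Reachable from 615f2fd: {596dcbc, 615f2fd, 704c119, 7bee6ea, 98e2eed, b702e22, c9a3215}.
Reachable from 314dd3d: {314dd3d, 62dd8a0, 704c119, c9a3215}.
Only in 615f2fd's history (ahead): {596dcbc, 615f2fd, 7bee6ea, 98e2eed, b702e22} — 5.
Only in 314dd3d's history (behind): {314dd3d, 62dd8a0} — 2.

5 ahead, 2 behind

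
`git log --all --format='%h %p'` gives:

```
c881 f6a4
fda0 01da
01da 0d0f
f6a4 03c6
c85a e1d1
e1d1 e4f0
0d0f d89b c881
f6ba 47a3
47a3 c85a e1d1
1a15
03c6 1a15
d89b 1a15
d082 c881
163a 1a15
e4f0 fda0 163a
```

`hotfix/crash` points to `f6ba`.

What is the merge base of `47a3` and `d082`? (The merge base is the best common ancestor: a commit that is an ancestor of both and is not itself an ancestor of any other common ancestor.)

Ancestors of 47a3: {01da, 03c6, 0d0f, 163a, 1a15, 47a3, c85a, c881, d89b, e1d1, e4f0, f6a4, fda0}.
Ancestors of d082: {03c6, 1a15, c881, d082, f6a4}.
Common ancestors: {03c6, 1a15, c881, f6a4}.
Among these, c881 is not an ancestor of any other common ancestor — it is the merge base.

c881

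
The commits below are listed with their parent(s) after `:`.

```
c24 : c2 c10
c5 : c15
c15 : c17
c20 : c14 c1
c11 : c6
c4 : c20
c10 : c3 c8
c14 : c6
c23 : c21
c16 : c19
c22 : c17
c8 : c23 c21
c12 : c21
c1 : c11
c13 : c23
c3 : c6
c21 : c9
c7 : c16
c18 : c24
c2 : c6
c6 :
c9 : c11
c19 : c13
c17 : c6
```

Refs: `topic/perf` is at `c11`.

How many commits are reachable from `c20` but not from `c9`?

3

Reachable from c20: {c1, c11, c14, c20, c6}.
Reachable from c9: {c11, c6, c9}.
In c20's history but not c9's: {c1, c14, c20} — 3 commits.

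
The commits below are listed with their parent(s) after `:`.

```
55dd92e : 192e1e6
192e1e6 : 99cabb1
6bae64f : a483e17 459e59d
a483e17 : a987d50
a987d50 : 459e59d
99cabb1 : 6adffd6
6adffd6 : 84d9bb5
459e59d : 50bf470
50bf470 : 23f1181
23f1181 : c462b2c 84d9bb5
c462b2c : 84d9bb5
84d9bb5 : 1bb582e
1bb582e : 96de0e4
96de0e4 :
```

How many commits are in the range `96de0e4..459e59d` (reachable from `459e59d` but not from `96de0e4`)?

Reachable from 459e59d: {1bb582e, 23f1181, 459e59d, 50bf470, 84d9bb5, 96de0e4, c462b2c}.
Reachable from 96de0e4: {96de0e4}.
In 459e59d's history but not 96de0e4's: {1bb582e, 23f1181, 459e59d, 50bf470, 84d9bb5, c462b2c} — 6 commits.

6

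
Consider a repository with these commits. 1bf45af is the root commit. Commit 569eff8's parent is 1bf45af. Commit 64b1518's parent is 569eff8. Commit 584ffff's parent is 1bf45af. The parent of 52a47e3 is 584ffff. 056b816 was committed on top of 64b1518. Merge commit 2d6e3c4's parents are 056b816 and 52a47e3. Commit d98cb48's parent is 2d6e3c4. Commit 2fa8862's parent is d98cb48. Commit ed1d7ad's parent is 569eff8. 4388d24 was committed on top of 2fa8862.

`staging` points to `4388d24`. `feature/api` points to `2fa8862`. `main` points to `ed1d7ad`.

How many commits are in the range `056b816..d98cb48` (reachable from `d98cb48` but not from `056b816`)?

4

Reachable from d98cb48: {056b816, 1bf45af, 2d6e3c4, 52a47e3, 569eff8, 584ffff, 64b1518, d98cb48}.
Reachable from 056b816: {056b816, 1bf45af, 569eff8, 64b1518}.
In d98cb48's history but not 056b816's: {2d6e3c4, 52a47e3, 584ffff, d98cb48} — 4 commits.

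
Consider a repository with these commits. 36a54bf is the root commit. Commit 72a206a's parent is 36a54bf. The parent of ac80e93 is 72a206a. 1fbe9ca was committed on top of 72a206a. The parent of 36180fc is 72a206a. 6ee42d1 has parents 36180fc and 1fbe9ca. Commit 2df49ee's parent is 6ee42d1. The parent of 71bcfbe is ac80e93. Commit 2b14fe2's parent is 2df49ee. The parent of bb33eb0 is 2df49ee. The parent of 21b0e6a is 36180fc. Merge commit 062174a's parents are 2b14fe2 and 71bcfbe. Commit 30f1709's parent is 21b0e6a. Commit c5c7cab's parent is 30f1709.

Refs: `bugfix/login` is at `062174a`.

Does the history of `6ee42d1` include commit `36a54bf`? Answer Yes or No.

Yes

Ancestors of 6ee42d1 (commits reachable by following parents): {1fbe9ca, 36180fc, 36a54bf, 6ee42d1, 72a206a}.
36a54bf is in that set, so it is an ancestor of 6ee42d1.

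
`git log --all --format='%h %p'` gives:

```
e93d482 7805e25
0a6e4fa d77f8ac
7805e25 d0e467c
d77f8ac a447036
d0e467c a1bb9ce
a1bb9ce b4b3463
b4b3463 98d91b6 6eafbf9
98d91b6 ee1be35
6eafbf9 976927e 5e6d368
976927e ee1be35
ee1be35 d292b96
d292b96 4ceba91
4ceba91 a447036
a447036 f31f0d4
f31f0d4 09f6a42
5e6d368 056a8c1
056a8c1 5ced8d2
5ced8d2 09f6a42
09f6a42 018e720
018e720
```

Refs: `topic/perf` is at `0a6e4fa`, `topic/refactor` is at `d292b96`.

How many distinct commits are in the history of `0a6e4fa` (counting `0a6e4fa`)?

Walking parent pointers from 0a6e4fa: reachable set = {018e720, 09f6a42, 0a6e4fa, a447036, d77f8ac, f31f0d4}.
That is 6 commits.

6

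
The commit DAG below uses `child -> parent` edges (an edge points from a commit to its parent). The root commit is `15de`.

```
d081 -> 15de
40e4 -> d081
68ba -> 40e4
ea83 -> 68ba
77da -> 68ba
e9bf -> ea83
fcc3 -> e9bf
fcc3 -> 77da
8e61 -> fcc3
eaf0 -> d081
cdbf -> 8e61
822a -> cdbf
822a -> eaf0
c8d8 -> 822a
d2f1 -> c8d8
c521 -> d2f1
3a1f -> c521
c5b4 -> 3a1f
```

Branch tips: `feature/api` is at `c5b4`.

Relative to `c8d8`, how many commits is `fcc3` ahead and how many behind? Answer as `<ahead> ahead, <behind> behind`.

Reachable from fcc3: {15de, 40e4, 68ba, 77da, d081, e9bf, ea83, fcc3}.
Reachable from c8d8: {15de, 40e4, 68ba, 77da, 822a, 8e61, c8d8, cdbf, d081, e9bf, ea83, eaf0, fcc3}.
Only in fcc3's history (ahead): {} — 0.
Only in c8d8's history (behind): {822a, 8e61, c8d8, cdbf, eaf0} — 5.

0 ahead, 5 behind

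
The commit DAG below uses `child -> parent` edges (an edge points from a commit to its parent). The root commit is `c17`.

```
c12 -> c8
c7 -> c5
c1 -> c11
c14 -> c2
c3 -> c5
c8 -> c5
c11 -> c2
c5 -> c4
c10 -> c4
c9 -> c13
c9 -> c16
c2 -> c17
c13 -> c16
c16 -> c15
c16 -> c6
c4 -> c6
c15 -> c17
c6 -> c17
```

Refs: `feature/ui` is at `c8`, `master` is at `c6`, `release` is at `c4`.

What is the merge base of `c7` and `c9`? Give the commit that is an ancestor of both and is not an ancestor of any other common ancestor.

c6

Ancestors of c7: {c17, c4, c5, c6, c7}.
Ancestors of c9: {c13, c15, c16, c17, c6, c9}.
Common ancestors: {c17, c6}.
Among these, c6 is not an ancestor of any other common ancestor — it is the merge base.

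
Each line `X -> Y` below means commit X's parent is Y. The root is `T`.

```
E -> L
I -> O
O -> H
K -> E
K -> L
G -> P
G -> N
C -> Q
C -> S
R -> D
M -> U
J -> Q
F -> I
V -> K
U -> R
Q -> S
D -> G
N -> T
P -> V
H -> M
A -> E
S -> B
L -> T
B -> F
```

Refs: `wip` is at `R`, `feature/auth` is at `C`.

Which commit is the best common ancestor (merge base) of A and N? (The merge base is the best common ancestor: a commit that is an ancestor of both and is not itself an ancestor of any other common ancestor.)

Ancestors of A: {A, E, L, T}.
Ancestors of N: {N, T}.
Common ancestors: {T}.
The only common ancestor is T, so it is the merge base.

T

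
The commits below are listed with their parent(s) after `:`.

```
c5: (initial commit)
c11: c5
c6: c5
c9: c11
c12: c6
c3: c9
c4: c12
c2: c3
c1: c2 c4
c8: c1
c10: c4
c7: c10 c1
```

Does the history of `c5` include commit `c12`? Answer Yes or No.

No

Ancestors of c5: {c5}.
c12 is not in that set, so it is not an ancestor of c5.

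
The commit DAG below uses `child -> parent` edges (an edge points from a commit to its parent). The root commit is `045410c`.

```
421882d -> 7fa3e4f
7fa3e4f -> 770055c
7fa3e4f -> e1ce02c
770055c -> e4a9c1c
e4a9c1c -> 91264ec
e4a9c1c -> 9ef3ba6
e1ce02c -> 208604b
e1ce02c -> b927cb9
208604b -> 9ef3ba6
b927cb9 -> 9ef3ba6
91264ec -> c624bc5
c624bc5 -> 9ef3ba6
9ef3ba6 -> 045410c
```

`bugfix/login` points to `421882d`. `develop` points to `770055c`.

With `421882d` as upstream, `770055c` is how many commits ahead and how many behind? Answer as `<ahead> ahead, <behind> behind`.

0 ahead, 5 behind

Reachable from 770055c: {045410c, 770055c, 91264ec, 9ef3ba6, c624bc5, e4a9c1c}.
Reachable from 421882d: {045410c, 208604b, 421882d, 770055c, 7fa3e4f, 91264ec, 9ef3ba6, b927cb9, c624bc5, e1ce02c, e4a9c1c}.
Only in 770055c's history (ahead): {} — 0.
Only in 421882d's history (behind): {208604b, 421882d, 7fa3e4f, b927cb9, e1ce02c} — 5.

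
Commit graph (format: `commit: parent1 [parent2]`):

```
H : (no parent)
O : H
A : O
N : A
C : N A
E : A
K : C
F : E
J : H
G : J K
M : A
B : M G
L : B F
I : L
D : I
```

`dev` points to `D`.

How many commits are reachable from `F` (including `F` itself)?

Walking parent pointers from F: reachable set = {A, E, F, H, O}.
That is 5 commits.

5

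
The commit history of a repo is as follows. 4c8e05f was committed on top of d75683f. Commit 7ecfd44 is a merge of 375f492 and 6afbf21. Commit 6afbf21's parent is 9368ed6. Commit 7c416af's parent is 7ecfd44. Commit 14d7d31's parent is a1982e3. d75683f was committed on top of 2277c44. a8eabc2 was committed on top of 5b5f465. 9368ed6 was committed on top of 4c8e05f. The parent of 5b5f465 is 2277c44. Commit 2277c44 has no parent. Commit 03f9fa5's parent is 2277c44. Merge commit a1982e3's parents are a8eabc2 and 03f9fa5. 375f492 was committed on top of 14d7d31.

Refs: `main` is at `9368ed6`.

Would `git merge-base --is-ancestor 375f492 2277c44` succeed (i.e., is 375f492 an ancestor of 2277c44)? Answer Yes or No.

No

Ancestors of 2277c44: {2277c44}.
375f492 is not in that set, so it is not an ancestor of 2277c44.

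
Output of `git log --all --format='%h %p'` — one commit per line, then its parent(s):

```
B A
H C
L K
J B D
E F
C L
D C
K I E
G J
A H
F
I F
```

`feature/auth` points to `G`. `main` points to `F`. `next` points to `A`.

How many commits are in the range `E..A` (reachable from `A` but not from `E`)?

Reachable from A: {A, C, E, F, H, I, K, L}.
Reachable from E: {E, F}.
In A's history but not E's: {A, C, H, I, K, L} — 6 commits.

6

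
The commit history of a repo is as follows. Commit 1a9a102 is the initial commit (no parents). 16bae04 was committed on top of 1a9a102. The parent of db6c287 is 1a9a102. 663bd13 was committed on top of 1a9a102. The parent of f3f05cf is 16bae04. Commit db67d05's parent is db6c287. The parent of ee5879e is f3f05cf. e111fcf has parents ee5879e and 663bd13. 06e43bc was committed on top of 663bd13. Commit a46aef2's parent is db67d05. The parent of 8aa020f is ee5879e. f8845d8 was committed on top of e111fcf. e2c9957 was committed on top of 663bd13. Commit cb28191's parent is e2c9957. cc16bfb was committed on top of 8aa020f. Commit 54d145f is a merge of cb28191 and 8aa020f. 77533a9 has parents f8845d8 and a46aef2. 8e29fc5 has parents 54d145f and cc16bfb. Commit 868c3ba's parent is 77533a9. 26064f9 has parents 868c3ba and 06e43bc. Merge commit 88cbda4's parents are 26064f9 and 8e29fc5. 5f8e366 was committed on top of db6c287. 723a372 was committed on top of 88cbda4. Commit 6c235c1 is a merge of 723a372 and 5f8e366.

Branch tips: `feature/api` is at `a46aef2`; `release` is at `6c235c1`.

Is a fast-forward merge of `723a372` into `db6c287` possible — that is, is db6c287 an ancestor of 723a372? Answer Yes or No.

A fast-forward from db6c287 to 723a372 is possible iff db6c287 is an ancestor of 723a372.
Ancestors of 723a372: {06e43bc, 16bae04, 1a9a102, 26064f9, 54d145f, 663bd13, 723a372, 77533a9, 868c3ba, 88cbda4, 8aa020f, 8e29fc5, a46aef2, cb28191, cc16bfb, db67d05, db6c287, e111fcf, e2c9957, ee5879e, f3f05cf, f8845d8}.
db6c287 is among them, so fast-forward is possible.

Yes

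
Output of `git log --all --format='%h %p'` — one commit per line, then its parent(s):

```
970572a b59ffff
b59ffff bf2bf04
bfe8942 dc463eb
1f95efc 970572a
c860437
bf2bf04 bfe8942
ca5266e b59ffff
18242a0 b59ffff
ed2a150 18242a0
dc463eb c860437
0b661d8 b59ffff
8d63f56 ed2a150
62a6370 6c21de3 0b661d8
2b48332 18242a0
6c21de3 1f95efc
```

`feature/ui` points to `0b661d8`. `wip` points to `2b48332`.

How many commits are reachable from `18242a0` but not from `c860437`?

5

Reachable from 18242a0: {18242a0, b59ffff, bf2bf04, bfe8942, c860437, dc463eb}.
Reachable from c860437: {c860437}.
In 18242a0's history but not c860437's: {18242a0, b59ffff, bf2bf04, bfe8942, dc463eb} — 5 commits.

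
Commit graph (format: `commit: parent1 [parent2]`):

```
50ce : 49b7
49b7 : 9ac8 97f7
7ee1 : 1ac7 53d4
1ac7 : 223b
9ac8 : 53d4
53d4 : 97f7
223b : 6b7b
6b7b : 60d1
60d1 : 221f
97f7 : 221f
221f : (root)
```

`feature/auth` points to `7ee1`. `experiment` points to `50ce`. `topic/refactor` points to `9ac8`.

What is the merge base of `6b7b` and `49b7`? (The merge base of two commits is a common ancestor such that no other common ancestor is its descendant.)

221f

Ancestors of 6b7b: {221f, 60d1, 6b7b}.
Ancestors of 49b7: {221f, 49b7, 53d4, 97f7, 9ac8}.
Common ancestors: {221f}.
The only common ancestor is 221f, so it is the merge base.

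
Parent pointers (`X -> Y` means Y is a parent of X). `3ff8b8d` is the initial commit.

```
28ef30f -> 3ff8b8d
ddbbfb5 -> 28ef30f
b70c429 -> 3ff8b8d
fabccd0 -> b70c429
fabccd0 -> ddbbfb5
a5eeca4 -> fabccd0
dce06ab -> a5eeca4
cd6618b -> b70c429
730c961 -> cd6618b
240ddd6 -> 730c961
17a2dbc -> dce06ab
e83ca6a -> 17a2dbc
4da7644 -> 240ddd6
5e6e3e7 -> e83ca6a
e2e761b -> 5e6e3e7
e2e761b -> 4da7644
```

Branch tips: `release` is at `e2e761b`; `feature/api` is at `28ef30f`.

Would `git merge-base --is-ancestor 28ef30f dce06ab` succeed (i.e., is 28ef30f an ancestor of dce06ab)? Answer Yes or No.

Yes

Ancestors of dce06ab (commits reachable by following parents): {28ef30f, 3ff8b8d, a5eeca4, b70c429, dce06ab, ddbbfb5, fabccd0}.
28ef30f is in that set, so it is an ancestor of dce06ab.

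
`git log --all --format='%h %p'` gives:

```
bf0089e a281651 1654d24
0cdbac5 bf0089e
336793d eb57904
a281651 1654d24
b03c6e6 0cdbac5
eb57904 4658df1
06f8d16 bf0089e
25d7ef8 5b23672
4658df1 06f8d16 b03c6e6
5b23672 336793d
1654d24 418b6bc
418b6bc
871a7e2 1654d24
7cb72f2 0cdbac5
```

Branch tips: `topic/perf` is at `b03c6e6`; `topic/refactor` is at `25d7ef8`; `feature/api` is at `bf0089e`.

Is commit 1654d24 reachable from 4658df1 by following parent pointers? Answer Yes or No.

Ancestors of 4658df1 (commits reachable by following parents): {06f8d16, 0cdbac5, 1654d24, 418b6bc, 4658df1, a281651, b03c6e6, bf0089e}.
1654d24 is in that set, so it is an ancestor of 4658df1.

Yes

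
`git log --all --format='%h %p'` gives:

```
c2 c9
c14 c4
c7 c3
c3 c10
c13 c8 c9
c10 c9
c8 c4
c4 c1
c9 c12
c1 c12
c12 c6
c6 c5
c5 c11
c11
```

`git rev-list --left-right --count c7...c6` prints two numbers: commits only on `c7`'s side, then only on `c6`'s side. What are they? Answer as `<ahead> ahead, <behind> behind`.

Reachable from c7: {c10, c11, c12, c3, c5, c6, c7, c9}.
Reachable from c6: {c11, c5, c6}.
Only in c7's history (ahead): {c10, c12, c3, c7, c9} — 5.
Only in c6's history (behind): {} — 0.

5 ahead, 0 behind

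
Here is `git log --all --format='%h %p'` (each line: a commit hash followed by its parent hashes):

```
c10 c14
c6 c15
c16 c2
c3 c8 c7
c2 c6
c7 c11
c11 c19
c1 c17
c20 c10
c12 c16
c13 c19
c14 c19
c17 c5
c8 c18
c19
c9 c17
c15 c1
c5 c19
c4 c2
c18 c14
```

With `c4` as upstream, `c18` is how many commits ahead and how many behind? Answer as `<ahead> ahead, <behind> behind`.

Reachable from c18: {c14, c18, c19}.
Reachable from c4: {c1, c15, c17, c19, c2, c4, c5, c6}.
Only in c18's history (ahead): {c14, c18} — 2.
Only in c4's history (behind): {c1, c15, c17, c2, c4, c5, c6} — 7.

2 ahead, 7 behind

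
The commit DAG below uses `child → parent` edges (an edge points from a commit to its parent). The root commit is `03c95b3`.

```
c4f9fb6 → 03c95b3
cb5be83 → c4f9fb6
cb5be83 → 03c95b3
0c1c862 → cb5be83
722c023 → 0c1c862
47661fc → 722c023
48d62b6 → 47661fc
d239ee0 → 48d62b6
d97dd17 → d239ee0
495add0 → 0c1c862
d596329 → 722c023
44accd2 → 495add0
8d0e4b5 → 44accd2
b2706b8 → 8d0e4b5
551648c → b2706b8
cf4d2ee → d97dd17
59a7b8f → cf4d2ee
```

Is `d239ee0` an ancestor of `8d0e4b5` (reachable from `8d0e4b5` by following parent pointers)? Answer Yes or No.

Ancestors of 8d0e4b5: {03c95b3, 0c1c862, 44accd2, 495add0, 8d0e4b5, c4f9fb6, cb5be83}.
d239ee0 is not in that set, so it is not an ancestor of 8d0e4b5.

No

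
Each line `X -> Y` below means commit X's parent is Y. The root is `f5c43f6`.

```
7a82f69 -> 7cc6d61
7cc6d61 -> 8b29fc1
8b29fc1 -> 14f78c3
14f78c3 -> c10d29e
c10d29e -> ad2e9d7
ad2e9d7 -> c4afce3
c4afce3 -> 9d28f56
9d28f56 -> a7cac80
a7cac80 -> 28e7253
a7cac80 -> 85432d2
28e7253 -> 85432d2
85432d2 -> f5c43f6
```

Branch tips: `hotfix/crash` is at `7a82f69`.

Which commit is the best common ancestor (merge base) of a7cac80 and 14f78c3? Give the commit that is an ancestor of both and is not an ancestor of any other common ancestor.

Ancestors of a7cac80: {28e7253, 85432d2, a7cac80, f5c43f6}.
Ancestors of 14f78c3: {14f78c3, 28e7253, 85432d2, 9d28f56, a7cac80, ad2e9d7, c10d29e, c4afce3, f5c43f6}.
Common ancestors: {28e7253, 85432d2, a7cac80, f5c43f6}.
Among these, a7cac80 is not an ancestor of any other common ancestor — it is the merge base.

a7cac80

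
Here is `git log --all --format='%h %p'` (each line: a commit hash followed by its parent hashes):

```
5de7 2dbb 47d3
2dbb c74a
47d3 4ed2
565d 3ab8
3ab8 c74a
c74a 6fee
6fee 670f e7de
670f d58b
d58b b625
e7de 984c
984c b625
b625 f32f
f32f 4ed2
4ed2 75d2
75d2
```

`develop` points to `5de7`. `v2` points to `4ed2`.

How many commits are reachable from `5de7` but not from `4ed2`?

11

Reachable from 5de7: {2dbb, 47d3, 4ed2, 5de7, 670f, 6fee, 75d2, 984c, b625, c74a, d58b, e7de, f32f}.
Reachable from 4ed2: {4ed2, 75d2}.
In 5de7's history but not 4ed2's: {2dbb, 47d3, 5de7, 670f, 6fee, 984c, b625, c74a, d58b, e7de, f32f} — 11 commits.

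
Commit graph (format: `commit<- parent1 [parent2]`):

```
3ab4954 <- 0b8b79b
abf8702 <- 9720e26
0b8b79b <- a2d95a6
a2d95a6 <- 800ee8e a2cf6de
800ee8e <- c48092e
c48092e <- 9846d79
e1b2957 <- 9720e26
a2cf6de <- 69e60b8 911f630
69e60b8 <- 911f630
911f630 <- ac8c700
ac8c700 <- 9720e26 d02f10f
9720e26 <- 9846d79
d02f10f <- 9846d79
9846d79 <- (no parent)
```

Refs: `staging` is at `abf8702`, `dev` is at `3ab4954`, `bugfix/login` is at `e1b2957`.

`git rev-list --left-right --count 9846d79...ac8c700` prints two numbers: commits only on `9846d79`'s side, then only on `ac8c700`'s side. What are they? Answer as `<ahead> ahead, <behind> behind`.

Reachable from 9846d79: {9846d79}.
Reachable from ac8c700: {9720e26, 9846d79, ac8c700, d02f10f}.
Only in 9846d79's history (ahead): {} — 0.
Only in ac8c700's history (behind): {9720e26, ac8c700, d02f10f} — 3.

0 ahead, 3 behind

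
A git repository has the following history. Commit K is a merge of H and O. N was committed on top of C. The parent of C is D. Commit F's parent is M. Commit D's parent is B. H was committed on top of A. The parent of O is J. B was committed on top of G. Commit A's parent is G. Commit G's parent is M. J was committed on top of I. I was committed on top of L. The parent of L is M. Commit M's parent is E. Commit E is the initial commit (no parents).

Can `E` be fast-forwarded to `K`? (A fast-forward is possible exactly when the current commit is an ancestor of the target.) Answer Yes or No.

Yes

A fast-forward from E to K is possible iff E is an ancestor of K.
Ancestors of K: {A, E, G, H, I, J, K, L, M, O}.
E is among them, so fast-forward is possible.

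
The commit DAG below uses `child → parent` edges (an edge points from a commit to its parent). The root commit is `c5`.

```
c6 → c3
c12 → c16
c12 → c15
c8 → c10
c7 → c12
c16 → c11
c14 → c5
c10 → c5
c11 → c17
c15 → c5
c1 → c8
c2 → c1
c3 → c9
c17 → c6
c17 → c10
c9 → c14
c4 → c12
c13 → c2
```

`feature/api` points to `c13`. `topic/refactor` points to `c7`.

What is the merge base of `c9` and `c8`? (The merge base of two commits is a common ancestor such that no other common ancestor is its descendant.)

c5

Ancestors of c9: {c14, c5, c9}.
Ancestors of c8: {c10, c5, c8}.
Common ancestors: {c5}.
The only common ancestor is c5, so it is the merge base.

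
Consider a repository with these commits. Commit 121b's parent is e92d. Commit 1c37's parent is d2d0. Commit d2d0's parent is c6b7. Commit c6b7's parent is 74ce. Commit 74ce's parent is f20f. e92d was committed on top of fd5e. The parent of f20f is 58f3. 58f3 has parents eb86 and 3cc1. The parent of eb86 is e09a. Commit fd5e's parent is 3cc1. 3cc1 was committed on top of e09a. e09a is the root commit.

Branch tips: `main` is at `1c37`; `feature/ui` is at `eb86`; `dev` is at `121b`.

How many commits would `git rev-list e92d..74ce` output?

Reachable from 74ce: {3cc1, 58f3, 74ce, e09a, eb86, f20f}.
Reachable from e92d: {3cc1, e09a, e92d, fd5e}.
In 74ce's history but not e92d's: {58f3, 74ce, eb86, f20f} — 4 commits.

4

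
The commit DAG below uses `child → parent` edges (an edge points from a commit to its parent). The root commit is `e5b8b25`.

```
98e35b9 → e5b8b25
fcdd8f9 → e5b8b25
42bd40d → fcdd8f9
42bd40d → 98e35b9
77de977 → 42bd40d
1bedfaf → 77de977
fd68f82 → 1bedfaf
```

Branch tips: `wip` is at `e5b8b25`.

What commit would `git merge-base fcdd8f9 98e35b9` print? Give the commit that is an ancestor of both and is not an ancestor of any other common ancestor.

Ancestors of fcdd8f9: {e5b8b25, fcdd8f9}.
Ancestors of 98e35b9: {98e35b9, e5b8b25}.
Common ancestors: {e5b8b25}.
The only common ancestor is e5b8b25, so it is the merge base.

e5b8b25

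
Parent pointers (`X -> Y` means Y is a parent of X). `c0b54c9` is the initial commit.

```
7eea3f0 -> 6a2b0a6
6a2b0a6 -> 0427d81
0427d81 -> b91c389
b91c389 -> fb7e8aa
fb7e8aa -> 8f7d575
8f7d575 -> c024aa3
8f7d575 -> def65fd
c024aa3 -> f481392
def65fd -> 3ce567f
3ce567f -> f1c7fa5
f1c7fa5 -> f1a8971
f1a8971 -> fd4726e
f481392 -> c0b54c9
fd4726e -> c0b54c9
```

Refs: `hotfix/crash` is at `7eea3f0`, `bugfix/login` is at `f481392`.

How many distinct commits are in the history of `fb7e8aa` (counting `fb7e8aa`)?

10

Walking parent pointers from fb7e8aa: reachable set = {3ce567f, 8f7d575, c024aa3, c0b54c9, def65fd, f1a8971, f1c7fa5, f481392, fb7e8aa, fd4726e}.
That is 10 commits.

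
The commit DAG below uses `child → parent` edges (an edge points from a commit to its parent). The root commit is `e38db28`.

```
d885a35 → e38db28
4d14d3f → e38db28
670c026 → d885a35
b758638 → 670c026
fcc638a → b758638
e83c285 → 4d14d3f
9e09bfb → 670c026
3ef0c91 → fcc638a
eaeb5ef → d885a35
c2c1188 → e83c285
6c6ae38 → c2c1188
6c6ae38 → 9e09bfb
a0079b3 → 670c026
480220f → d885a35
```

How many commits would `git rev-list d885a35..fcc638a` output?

3

Reachable from fcc638a: {670c026, b758638, d885a35, e38db28, fcc638a}.
Reachable from d885a35: {d885a35, e38db28}.
In fcc638a's history but not d885a35's: {670c026, b758638, fcc638a} — 3 commits.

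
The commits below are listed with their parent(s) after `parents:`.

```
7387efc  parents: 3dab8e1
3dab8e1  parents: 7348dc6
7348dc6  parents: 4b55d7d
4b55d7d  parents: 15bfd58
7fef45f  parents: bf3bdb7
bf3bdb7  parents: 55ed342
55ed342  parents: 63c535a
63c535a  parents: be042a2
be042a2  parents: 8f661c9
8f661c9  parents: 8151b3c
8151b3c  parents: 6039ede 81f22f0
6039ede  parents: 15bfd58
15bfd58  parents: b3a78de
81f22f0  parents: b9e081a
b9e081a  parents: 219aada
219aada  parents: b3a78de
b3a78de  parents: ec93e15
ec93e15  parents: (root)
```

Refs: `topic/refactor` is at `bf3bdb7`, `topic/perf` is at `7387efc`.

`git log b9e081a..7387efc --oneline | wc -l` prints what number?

Reachable from 7387efc: {15bfd58, 3dab8e1, 4b55d7d, 7348dc6, 7387efc, b3a78de, ec93e15}.
Reachable from b9e081a: {219aada, b3a78de, b9e081a, ec93e15}.
In 7387efc's history but not b9e081a's: {15bfd58, 3dab8e1, 4b55d7d, 7348dc6, 7387efc} — 5 commits.

5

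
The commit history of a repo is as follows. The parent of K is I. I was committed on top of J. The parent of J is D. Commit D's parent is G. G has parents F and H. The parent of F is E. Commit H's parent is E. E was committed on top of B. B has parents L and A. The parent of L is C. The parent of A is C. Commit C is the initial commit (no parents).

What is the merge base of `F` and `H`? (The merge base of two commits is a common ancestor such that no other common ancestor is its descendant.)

Ancestors of F: {A, B, C, E, F, L}.
Ancestors of H: {A, B, C, E, H, L}.
Common ancestors: {A, B, C, E, L}.
Among these, E is not an ancestor of any other common ancestor — it is the merge base.

E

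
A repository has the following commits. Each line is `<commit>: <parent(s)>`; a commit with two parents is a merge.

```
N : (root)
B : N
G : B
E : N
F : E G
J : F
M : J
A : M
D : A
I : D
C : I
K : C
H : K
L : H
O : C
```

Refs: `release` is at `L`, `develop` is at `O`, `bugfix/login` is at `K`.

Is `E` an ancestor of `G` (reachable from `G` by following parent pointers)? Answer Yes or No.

Ancestors of G: {B, G, N}.
E is not in that set, so it is not an ancestor of G.

No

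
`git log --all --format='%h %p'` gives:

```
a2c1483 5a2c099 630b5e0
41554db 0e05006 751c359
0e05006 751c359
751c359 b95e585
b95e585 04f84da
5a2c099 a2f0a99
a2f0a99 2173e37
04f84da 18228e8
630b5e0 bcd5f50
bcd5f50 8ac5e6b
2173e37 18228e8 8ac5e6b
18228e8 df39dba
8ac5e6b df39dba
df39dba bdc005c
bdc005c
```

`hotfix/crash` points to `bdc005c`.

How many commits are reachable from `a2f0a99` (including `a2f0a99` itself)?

6

Walking parent pointers from a2f0a99: reachable set = {18228e8, 2173e37, 8ac5e6b, a2f0a99, bdc005c, df39dba}.
That is 6 commits.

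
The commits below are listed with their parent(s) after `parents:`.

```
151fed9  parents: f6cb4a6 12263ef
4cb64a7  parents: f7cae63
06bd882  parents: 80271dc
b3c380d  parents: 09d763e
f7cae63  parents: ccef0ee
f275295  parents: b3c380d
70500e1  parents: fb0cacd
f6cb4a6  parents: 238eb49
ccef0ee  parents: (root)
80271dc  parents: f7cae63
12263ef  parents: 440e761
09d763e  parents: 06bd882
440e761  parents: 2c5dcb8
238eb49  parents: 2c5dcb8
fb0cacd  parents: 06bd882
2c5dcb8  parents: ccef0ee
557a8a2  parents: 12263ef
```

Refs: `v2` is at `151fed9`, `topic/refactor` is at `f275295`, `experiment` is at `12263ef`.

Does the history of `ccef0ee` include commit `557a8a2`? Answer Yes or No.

Ancestors of ccef0ee: {ccef0ee}.
557a8a2 is not in that set, so it is not an ancestor of ccef0ee.

No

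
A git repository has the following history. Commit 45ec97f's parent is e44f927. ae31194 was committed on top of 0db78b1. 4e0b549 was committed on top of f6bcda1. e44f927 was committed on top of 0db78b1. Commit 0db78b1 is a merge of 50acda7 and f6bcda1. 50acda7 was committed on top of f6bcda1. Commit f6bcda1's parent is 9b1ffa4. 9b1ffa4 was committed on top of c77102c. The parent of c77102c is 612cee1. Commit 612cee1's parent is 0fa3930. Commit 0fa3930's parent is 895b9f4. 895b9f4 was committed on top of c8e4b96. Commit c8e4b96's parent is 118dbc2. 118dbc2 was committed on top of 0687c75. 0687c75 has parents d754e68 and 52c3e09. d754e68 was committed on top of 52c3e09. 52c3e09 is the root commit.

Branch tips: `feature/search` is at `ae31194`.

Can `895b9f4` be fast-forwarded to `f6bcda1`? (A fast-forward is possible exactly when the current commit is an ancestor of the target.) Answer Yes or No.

Yes

A fast-forward from 895b9f4 to f6bcda1 is possible iff 895b9f4 is an ancestor of f6bcda1.
Ancestors of f6bcda1: {0687c75, 0fa3930, 118dbc2, 52c3e09, 612cee1, 895b9f4, 9b1ffa4, c77102c, c8e4b96, d754e68, f6bcda1}.
895b9f4 is among them, so fast-forward is possible.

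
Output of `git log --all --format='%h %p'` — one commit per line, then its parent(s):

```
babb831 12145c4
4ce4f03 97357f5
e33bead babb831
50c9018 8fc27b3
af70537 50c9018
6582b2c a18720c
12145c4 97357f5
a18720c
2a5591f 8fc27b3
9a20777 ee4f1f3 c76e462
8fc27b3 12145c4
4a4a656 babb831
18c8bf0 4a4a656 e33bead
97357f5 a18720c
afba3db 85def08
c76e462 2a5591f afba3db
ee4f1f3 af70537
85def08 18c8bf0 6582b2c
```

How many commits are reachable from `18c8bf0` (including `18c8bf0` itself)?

7

Walking parent pointers from 18c8bf0: reachable set = {12145c4, 18c8bf0, 4a4a656, 97357f5, a18720c, babb831, e33bead}.
That is 7 commits.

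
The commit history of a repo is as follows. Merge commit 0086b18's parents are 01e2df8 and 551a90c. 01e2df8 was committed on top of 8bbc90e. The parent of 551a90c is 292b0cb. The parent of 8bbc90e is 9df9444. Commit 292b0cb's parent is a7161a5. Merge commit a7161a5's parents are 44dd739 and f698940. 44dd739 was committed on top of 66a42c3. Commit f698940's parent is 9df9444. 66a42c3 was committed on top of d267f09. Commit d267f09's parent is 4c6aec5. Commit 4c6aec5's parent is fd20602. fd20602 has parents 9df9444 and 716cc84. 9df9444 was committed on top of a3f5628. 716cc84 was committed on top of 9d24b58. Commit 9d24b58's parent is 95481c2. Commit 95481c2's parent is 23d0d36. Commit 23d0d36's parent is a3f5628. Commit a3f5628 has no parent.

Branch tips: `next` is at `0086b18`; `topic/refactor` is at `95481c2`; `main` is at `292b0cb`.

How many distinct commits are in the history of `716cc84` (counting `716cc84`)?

Walking parent pointers from 716cc84: reachable set = {23d0d36, 716cc84, 95481c2, 9d24b58, a3f5628}.
That is 5 commits.

5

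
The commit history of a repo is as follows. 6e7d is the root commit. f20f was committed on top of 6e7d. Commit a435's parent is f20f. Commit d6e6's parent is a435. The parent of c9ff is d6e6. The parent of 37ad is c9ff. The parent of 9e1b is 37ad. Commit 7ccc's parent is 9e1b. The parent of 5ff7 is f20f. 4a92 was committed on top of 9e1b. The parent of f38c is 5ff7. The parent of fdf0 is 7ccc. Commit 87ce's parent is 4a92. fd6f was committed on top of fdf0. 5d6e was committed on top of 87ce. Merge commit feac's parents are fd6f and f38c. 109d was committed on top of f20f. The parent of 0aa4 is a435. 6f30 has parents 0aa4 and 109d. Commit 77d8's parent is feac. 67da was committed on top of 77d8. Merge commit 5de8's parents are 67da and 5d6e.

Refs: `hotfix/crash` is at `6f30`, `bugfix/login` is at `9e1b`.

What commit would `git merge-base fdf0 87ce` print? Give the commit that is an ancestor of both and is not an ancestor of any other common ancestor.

9e1b

Ancestors of fdf0: {37ad, 6e7d, 7ccc, 9e1b, a435, c9ff, d6e6, f20f, fdf0}.
Ancestors of 87ce: {37ad, 4a92, 6e7d, 87ce, 9e1b, a435, c9ff, d6e6, f20f}.
Common ancestors: {37ad, 6e7d, 9e1b, a435, c9ff, d6e6, f20f}.
Among these, 9e1b is not an ancestor of any other common ancestor — it is the merge base.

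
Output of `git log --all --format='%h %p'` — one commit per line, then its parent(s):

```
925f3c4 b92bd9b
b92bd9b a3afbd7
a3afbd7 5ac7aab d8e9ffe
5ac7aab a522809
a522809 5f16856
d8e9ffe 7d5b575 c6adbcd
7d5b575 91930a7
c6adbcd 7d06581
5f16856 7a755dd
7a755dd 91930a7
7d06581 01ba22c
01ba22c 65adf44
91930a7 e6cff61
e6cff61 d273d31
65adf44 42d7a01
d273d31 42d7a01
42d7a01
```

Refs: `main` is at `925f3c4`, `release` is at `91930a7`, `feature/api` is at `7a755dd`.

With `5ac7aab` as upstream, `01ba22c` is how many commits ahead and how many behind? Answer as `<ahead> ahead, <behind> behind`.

2 ahead, 7 behind

Reachable from 01ba22c: {01ba22c, 42d7a01, 65adf44}.
Reachable from 5ac7aab: {42d7a01, 5ac7aab, 5f16856, 7a755dd, 91930a7, a522809, d273d31, e6cff61}.
Only in 01ba22c's history (ahead): {01ba22c, 65adf44} — 2.
Only in 5ac7aab's history (behind): {5ac7aab, 5f16856, 7a755dd, 91930a7, a522809, d273d31, e6cff61} — 7.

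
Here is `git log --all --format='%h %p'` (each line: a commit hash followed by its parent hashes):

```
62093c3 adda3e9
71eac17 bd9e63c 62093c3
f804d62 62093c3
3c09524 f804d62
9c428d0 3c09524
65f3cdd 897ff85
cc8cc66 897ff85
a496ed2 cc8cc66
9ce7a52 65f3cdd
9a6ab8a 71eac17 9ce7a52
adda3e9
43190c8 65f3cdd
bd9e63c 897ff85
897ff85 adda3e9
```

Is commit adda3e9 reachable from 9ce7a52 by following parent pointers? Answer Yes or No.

Yes

Ancestors of 9ce7a52 (commits reachable by following parents): {65f3cdd, 897ff85, 9ce7a52, adda3e9}.
adda3e9 is in that set, so it is an ancestor of 9ce7a52.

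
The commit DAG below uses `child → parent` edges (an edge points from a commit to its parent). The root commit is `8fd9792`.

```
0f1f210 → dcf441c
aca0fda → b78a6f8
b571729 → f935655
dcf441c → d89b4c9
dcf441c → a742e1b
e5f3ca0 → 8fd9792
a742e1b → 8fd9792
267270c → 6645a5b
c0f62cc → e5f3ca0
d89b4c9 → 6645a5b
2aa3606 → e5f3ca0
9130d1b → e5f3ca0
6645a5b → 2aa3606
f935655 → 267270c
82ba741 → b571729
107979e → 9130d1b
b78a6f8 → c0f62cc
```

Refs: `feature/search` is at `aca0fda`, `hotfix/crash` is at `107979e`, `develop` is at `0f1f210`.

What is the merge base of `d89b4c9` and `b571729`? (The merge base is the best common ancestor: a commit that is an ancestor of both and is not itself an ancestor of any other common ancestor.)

Ancestors of d89b4c9: {2aa3606, 6645a5b, 8fd9792, d89b4c9, e5f3ca0}.
Ancestors of b571729: {267270c, 2aa3606, 6645a5b, 8fd9792, b571729, e5f3ca0, f935655}.
Common ancestors: {2aa3606, 6645a5b, 8fd9792, e5f3ca0}.
Among these, 6645a5b is not an ancestor of any other common ancestor — it is the merge base.

6645a5b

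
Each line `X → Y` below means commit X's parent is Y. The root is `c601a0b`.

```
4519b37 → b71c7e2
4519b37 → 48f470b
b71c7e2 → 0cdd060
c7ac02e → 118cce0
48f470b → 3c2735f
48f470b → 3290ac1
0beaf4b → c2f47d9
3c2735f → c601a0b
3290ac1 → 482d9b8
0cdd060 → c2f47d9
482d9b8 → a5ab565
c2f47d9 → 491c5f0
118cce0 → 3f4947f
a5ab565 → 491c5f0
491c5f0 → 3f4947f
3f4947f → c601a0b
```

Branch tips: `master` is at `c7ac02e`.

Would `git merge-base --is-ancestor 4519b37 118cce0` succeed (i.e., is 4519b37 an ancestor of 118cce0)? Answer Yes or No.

Ancestors of 118cce0: {118cce0, 3f4947f, c601a0b}.
4519b37 is not in that set, so it is not an ancestor of 118cce0.

No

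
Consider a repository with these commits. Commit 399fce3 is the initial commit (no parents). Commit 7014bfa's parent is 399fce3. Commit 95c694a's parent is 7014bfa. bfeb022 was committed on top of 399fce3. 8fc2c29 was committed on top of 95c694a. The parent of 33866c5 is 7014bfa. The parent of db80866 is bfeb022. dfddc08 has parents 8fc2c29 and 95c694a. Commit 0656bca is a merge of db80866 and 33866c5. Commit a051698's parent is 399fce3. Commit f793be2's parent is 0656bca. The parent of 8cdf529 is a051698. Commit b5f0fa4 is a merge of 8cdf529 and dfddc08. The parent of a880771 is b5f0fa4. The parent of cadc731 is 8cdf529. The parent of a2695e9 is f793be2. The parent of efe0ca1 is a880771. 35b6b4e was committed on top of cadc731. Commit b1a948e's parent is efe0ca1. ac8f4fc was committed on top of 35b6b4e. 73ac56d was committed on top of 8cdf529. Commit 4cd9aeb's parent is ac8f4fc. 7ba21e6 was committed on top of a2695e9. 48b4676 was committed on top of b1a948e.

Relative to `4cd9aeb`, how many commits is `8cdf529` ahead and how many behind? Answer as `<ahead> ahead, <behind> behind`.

Reachable from 8cdf529: {399fce3, 8cdf529, a051698}.
Reachable from 4cd9aeb: {35b6b4e, 399fce3, 4cd9aeb, 8cdf529, a051698, ac8f4fc, cadc731}.
Only in 8cdf529's history (ahead): {} — 0.
Only in 4cd9aeb's history (behind): {35b6b4e, 4cd9aeb, ac8f4fc, cadc731} — 4.

0 ahead, 4 behind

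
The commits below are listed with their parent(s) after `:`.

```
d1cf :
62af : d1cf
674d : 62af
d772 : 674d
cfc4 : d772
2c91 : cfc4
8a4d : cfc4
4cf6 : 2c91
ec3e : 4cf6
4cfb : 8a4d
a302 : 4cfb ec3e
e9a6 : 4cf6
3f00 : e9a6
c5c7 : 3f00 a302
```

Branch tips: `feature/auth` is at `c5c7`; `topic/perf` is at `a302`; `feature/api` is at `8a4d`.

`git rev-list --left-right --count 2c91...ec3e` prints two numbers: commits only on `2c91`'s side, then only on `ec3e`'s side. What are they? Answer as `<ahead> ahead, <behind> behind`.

Reachable from 2c91: {2c91, 62af, 674d, cfc4, d1cf, d772}.
Reachable from ec3e: {2c91, 4cf6, 62af, 674d, cfc4, d1cf, d772, ec3e}.
Only in 2c91's history (ahead): {} — 0.
Only in ec3e's history (behind): {4cf6, ec3e} — 2.

0 ahead, 2 behind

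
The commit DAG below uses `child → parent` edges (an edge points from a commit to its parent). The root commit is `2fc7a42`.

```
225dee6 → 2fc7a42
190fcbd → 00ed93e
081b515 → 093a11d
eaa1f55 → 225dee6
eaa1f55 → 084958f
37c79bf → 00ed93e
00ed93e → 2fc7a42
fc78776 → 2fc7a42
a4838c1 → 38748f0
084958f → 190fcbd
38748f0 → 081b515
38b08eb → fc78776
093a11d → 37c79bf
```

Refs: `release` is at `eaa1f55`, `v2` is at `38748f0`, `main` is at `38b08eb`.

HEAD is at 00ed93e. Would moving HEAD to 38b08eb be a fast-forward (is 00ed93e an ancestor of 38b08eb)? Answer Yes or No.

A fast-forward from 00ed93e to 38b08eb is possible iff 00ed93e is an ancestor of 38b08eb.
Ancestors of 38b08eb: {2fc7a42, 38b08eb, fc78776}.
00ed93e is not among them, so fast-forward is not possible.

No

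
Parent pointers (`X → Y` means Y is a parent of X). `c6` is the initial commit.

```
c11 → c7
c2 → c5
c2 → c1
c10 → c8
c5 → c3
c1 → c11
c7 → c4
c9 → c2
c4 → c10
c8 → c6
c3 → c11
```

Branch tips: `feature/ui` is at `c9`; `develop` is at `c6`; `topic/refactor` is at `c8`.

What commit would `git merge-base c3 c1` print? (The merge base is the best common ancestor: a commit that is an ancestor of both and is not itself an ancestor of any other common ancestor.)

Ancestors of c3: {c10, c11, c3, c4, c6, c7, c8}.
Ancestors of c1: {c1, c10, c11, c4, c6, c7, c8}.
Common ancestors: {c10, c11, c4, c6, c7, c8}.
Among these, c11 is not an ancestor of any other common ancestor — it is the merge base.

c11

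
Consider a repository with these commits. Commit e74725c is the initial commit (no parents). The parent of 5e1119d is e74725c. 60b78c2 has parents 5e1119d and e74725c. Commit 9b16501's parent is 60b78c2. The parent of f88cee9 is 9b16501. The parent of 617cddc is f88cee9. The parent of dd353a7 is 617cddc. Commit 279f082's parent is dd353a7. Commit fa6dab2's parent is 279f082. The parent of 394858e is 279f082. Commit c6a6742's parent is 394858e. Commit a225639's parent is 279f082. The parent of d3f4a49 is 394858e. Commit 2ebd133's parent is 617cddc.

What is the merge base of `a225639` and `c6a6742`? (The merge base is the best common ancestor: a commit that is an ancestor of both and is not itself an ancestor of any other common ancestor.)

279f082

Ancestors of a225639: {279f082, 5e1119d, 60b78c2, 617cddc, 9b16501, a225639, dd353a7, e74725c, f88cee9}.
Ancestors of c6a6742: {279f082, 394858e, 5e1119d, 60b78c2, 617cddc, 9b16501, c6a6742, dd353a7, e74725c, f88cee9}.
Common ancestors: {279f082, 5e1119d, 60b78c2, 617cddc, 9b16501, dd353a7, e74725c, f88cee9}.
Among these, 279f082 is not an ancestor of any other common ancestor — it is the merge base.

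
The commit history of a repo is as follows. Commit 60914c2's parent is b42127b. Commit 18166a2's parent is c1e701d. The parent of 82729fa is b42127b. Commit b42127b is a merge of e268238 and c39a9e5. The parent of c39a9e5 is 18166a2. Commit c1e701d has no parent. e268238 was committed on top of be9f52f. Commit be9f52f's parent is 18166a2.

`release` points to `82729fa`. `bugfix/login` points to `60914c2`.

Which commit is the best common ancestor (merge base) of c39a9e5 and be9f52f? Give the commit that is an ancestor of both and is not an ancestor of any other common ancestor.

Ancestors of c39a9e5: {18166a2, c1e701d, c39a9e5}.
Ancestors of be9f52f: {18166a2, be9f52f, c1e701d}.
Common ancestors: {18166a2, c1e701d}.
Among these, 18166a2 is not an ancestor of any other common ancestor — it is the merge base.

18166a2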